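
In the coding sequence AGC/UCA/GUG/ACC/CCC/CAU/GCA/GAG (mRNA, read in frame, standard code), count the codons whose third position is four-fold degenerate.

5

Codon 1 AGC (Ser): third position 2-fold.
Codon 2 UCA (Ser): third position 4-fold.
Codon 3 GUG (Val): third position 4-fold.
Codon 4 ACC (Thr): third position 4-fold.
Codon 5 CCC (Pro): third position 4-fold.
Codon 6 CAU (His): third position 2-fold.
Codon 7 GCA (Ala): third position 4-fold.
Codon 8 GAG (Glu): third position 2-fold.
Four-fold degenerate third positions: 5.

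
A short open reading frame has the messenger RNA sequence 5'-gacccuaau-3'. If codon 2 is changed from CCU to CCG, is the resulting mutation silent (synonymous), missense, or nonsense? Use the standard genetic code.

Position 6 falls in codon 2: CCU → Pro.
After the substitution the codon is CCG → Pro.
Both encode Pro, so the change is synonymous.

silent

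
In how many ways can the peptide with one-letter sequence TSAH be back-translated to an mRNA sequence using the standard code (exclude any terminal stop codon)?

192

Thr: 4 codons.
Ser: 6 codons.
Ala: 4 codons.
His: 2 codons.
4 × 6 × 4 × 2 = 192.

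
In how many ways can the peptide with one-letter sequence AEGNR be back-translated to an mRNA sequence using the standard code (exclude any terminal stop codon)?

Ala: 4 codons.
Glu: 2 codons.
Gly: 4 codons.
Asn: 2 codons.
Arg: 6 codons.
4 × 2 × 4 × 2 × 6 = 384.

384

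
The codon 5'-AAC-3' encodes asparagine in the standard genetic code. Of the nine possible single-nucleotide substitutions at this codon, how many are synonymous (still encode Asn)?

Position 1: none → 0 synonymous.
Position 2: none → 0 synonymous.
Position 3: AAU → 1 synonymous.
Total: 0 + 0 + 1 = 1.

1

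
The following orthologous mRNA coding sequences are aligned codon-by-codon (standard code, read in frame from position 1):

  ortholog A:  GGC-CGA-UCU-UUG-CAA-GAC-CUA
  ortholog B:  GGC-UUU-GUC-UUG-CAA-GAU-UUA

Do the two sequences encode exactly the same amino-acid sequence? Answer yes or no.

no

Codon 1: GGC Gly / GGC Gly — identical.
Codon 2: CGA Arg / UUU Phe — nonsynonymous.
Codon 3: UCU Ser / GUC Val — nonsynonymous.
Codon 4: UUG Leu / UUG Leu — identical.
Codon 5: CAA Gln / CAA Gln — identical.
Codon 6: GAC Asp / GAU Asp — synonymous.
Codon 7: CUA Leu / UUA Leu — synonymous.
Nonsynonymous differences: 2 → different protein.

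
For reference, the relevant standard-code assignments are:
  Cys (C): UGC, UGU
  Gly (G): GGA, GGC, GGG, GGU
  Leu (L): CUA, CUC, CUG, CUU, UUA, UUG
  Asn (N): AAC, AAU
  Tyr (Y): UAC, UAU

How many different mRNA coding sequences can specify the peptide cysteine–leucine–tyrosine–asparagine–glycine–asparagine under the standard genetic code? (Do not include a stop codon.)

384

Cys: 2 codons.
Leu: 6 codons.
Tyr: 2 codons.
Asn: 2 codons.
Gly: 4 codons.
Asn: 2 codons.
2 × 6 × 2 × 2 × 4 × 2 = 384.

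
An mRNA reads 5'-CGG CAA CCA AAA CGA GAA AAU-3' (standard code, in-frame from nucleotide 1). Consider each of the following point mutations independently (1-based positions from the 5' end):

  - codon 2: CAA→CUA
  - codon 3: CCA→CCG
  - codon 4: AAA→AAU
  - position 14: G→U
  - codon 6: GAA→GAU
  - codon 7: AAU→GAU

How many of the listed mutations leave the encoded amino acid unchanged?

1

Codon 2: CAA (Gln) → CUA (Leu) — missense.
Codon 3: CCA (Pro) → CCG (Pro) — synonymous.
Codon 4: AAA (Lys) → AAU (Asn) — missense.
Codon 5: CGA (Arg) → CUA (Leu) — missense.
Codon 6: GAA (Glu) → GAU (Asp) — missense.
Codon 7: AAU (Asn) → GAU (Asp) — missense.
Synonymous: 1 of 6.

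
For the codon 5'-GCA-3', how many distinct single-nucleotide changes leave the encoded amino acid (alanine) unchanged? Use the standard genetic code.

3

Position 1: none → 0 synonymous.
Position 2: none → 0 synonymous.
Position 3: GCT, GCC, GCG → 3 synonymous.
Total: 0 + 0 + 3 = 3.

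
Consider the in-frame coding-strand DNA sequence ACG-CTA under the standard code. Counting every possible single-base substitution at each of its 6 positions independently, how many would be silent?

7

Codon 1 (ACG, Thr): 3 synonymous substitutions.
Codon 2 (CTA, Leu): 4 synonymous substitutions.
Total: 3 + 4 = 7.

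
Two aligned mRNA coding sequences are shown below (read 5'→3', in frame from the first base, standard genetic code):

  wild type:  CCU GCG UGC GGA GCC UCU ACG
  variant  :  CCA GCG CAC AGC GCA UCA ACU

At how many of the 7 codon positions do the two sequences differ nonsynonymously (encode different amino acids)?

2

Codon 1: CCU Pro / CCA Pro — synonymous.
Codon 2: GCG Ala / GCG Ala — identical.
Codon 3: UGC Cys / CAC His — nonsynonymous.
Codon 4: GGA Gly / AGC Ser — nonsynonymous.
Codon 5: GCC Ala / GCA Ala — synonymous.
Codon 6: UCU Ser / UCA Ser — synonymous.
Codon 7: ACG Thr / ACU Thr — synonymous.
Nonsynonymous differences: 2.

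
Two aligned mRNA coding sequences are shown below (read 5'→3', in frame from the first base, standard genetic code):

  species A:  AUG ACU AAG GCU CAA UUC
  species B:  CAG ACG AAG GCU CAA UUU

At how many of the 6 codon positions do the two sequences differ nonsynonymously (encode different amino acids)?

1

Codon 1: AUG Met / CAG Gln — nonsynonymous.
Codon 2: ACU Thr / ACG Thr — synonymous.
Codon 3: AAG Lys / AAG Lys — identical.
Codon 4: GCU Ala / GCU Ala — identical.
Codon 5: CAA Gln / CAA Gln — identical.
Codon 6: UUC Phe / UUU Phe — synonymous.
Nonsynonymous differences: 1.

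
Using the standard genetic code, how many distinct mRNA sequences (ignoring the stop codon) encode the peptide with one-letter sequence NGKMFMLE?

Asn: 2 codons.
Gly: 4 codons.
Lys: 2 codons.
Met: 1 codon.
Phe: 2 codons.
Met: 1 codon.
Leu: 6 codons.
Glu: 2 codons.
2 × 4 × 2 × 1 × 2 × 1 × 6 × 2 = 384.

384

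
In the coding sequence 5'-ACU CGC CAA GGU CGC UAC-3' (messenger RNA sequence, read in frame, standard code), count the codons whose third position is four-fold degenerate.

4

Codon 1 ACU (Thr): third position 4-fold.
Codon 2 CGC (Arg): third position 4-fold.
Codon 3 CAA (Gln): third position 2-fold.
Codon 4 GGU (Gly): third position 4-fold.
Codon 5 CGC (Arg): third position 4-fold.
Codon 6 UAC (Tyr): third position 2-fold.
Four-fold degenerate third positions: 4.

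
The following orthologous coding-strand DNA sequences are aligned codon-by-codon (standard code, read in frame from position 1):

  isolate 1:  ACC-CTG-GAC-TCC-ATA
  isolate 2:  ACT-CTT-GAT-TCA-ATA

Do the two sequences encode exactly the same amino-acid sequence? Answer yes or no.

yes

Codon 1: ACC Thr / ACT Thr — synonymous.
Codon 2: CTG Leu / CTT Leu — synonymous.
Codon 3: GAC Asp / GAT Asp — synonymous.
Codon 4: TCC Ser / TCA Ser — synonymous.
Codon 5: ATA Ile / ATA Ile — identical.
Nonsynonymous differences: 0 → same protein.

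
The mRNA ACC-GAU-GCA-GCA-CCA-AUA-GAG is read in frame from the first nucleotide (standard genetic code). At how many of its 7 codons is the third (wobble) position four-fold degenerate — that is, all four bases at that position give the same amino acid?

4

Codon 1 ACC (Thr): third position 4-fold.
Codon 2 GAU (Asp): third position 2-fold.
Codon 3 GCA (Ala): third position 4-fold.
Codon 4 GCA (Ala): third position 4-fold.
Codon 5 CCA (Pro): third position 4-fold.
Codon 6 AUA (Ile): third position 3-fold.
Codon 7 GAG (Glu): third position 2-fold.
Four-fold degenerate third positions: 4.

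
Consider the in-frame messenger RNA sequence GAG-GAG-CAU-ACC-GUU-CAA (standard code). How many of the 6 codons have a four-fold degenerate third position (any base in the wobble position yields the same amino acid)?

2

Codon 1 GAG (Glu): third position 2-fold.
Codon 2 GAG (Glu): third position 2-fold.
Codon 3 CAU (His): third position 2-fold.
Codon 4 ACC (Thr): third position 4-fold.
Codon 5 GUU (Val): third position 4-fold.
Codon 6 CAA (Gln): third position 2-fold.
Four-fold degenerate third positions: 2.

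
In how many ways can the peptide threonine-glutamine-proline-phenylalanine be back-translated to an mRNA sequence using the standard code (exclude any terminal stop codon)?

64

Thr: 4 codons.
Gln: 2 codons.
Pro: 4 codons.
Phe: 2 codons.
4 × 2 × 4 × 2 = 64.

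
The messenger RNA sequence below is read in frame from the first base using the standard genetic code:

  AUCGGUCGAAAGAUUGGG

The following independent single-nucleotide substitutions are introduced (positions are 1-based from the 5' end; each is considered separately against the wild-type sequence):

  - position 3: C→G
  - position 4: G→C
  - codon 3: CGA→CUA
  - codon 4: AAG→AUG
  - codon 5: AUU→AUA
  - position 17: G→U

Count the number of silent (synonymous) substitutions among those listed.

1

Codon 1: AUC (Ile) → AUG (Met) — missense.
Codon 2: GGU (Gly) → CGU (Arg) — missense.
Codon 3: CGA (Arg) → CUA (Leu) — missense.
Codon 4: AAG (Lys) → AUG (Met) — missense.
Codon 5: AUU (Ile) → AUA (Ile) — synonymous.
Codon 6: GGG (Gly) → GUG (Val) — missense.
Synonymous: 1 of 6.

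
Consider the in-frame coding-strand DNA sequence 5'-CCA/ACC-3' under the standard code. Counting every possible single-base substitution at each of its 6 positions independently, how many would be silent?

Codon 1 (CCA, Pro): 3 synonymous substitutions.
Codon 2 (ACC, Thr): 3 synonymous substitutions.
Total: 3 + 3 = 6.

6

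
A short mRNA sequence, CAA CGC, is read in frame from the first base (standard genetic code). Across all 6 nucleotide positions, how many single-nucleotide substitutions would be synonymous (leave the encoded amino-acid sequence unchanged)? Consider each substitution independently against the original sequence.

4

Codon 1 (CAA, Gln): 1 synonymous substitution.
Codon 2 (CGC, Arg): 3 synonymous substitutions.
Total: 1 + 3 = 4.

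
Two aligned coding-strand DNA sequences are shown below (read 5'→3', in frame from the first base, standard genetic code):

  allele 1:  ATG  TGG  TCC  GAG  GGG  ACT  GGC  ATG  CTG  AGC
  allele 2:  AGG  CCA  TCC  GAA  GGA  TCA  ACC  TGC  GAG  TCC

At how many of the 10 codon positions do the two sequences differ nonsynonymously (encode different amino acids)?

Codon 1: ATG Met / AGG Arg — nonsynonymous.
Codon 2: TGG Trp / CCA Pro — nonsynonymous.
Codon 3: TCC Ser / TCC Ser — identical.
Codon 4: GAG Glu / GAA Glu — synonymous.
Codon 5: GGG Gly / GGA Gly — synonymous.
Codon 6: ACT Thr / TCA Ser — nonsynonymous.
Codon 7: GGC Gly / ACC Thr — nonsynonymous.
Codon 8: ATG Met / TGC Cys — nonsynonymous.
Codon 9: CTG Leu / GAG Glu — nonsynonymous.
Codon 10: AGC Ser / TCC Ser — synonymous.
Nonsynonymous differences: 6.

6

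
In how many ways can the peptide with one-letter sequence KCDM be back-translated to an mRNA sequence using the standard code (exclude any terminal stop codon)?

Lys: 2 codons.
Cys: 2 codons.
Asp: 2 codons.
Met: 1 codon.
2 × 2 × 2 × 1 = 8.

8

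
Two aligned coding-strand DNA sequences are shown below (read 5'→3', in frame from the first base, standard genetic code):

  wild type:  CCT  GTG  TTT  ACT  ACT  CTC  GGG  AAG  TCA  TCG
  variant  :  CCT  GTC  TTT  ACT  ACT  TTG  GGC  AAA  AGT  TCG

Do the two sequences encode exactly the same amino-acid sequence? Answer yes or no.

Codon 1: CCT Pro / CCT Pro — identical.
Codon 2: GTG Val / GTC Val — synonymous.
Codon 3: TTT Phe / TTT Phe — identical.
Codon 4: ACT Thr / ACT Thr — identical.
Codon 5: ACT Thr / ACT Thr — identical.
Codon 6: CTC Leu / TTG Leu — synonymous.
Codon 7: GGG Gly / GGC Gly — synonymous.
Codon 8: AAG Lys / AAA Lys — synonymous.
Codon 9: TCA Ser / AGT Ser — synonymous.
Codon 10: TCG Ser / TCG Ser — identical.
Nonsynonymous differences: 0 → same protein.

yes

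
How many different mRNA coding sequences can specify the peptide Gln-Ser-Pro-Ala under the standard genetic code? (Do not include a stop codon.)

Gln: 2 codons.
Ser: 6 codons.
Pro: 4 codons.
Ala: 4 codons.
2 × 6 × 4 × 4 = 192.

192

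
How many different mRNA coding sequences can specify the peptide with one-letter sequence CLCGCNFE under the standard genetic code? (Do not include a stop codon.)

1536

Cys: 2 codons.
Leu: 6 codons.
Cys: 2 codons.
Gly: 4 codons.
Cys: 2 codons.
Asn: 2 codons.
Phe: 2 codons.
Glu: 2 codons.
2 × 6 × 2 × 4 × 2 × 2 × 2 × 2 = 1536.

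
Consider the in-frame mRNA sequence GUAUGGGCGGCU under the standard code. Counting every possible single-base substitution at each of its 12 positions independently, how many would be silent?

Codon 1 (GUA, Val): 3 synonymous substitutions.
Codon 2 (UGG, Trp): 0 synonymous substitutions.
Codon 3 (GCG, Ala): 3 synonymous substitutions.
Codon 4 (GCU, Ala): 3 synonymous substitutions.
Total: 3 + 0 + 3 + 3 = 9.

9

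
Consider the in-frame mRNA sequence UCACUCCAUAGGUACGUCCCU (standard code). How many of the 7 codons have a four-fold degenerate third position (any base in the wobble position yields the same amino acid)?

Codon 1 UCA (Ser): third position 4-fold.
Codon 2 CUC (Leu): third position 4-fold.
Codon 3 CAU (His): third position 2-fold.
Codon 4 AGG (Arg): third position 2-fold.
Codon 5 UAC (Tyr): third position 2-fold.
Codon 6 GUC (Val): third position 4-fold.
Codon 7 CCU (Pro): third position 4-fold.
Four-fold degenerate third positions: 4.

4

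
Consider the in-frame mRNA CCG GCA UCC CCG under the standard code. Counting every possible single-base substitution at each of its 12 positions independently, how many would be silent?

Codon 1 (CCG, Pro): 3 synonymous substitutions.
Codon 2 (GCA, Ala): 3 synonymous substitutions.
Codon 3 (UCC, Ser): 3 synonymous substitutions.
Codon 4 (CCG, Pro): 3 synonymous substitutions.
Total: 3 + 3 + 3 + 3 = 12.

12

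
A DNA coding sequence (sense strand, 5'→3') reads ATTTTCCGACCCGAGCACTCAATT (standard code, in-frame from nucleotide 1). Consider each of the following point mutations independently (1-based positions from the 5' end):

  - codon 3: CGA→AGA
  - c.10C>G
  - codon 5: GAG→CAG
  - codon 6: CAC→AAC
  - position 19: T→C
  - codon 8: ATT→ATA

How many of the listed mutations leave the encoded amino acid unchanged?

2

Codon 3: CGA (Arg) → AGA (Arg) — synonymous.
Codon 4: CCC (Pro) → GCC (Ala) — missense.
Codon 5: GAG (Glu) → CAG (Gln) — missense.
Codon 6: CAC (His) → AAC (Asn) — missense.
Codon 7: TCA (Ser) → CCA (Pro) — missense.
Codon 8: ATT (Ile) → ATA (Ile) — synonymous.
Synonymous: 2 of 6.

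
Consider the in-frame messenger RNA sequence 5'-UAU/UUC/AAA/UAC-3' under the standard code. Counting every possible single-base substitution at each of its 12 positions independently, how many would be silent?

Codon 1 (UAU, Tyr): 1 synonymous substitution.
Codon 2 (UUC, Phe): 1 synonymous substitution.
Codon 3 (AAA, Lys): 1 synonymous substitution.
Codon 4 (UAC, Tyr): 1 synonymous substitution.
Total: 1 + 1 + 1 + 1 = 4.

4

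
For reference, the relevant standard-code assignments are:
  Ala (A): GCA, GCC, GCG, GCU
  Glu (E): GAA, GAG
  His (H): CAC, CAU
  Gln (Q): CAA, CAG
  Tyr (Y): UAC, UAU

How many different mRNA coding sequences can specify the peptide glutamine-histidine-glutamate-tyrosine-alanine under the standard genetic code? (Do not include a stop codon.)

64

Gln: 2 codons.
His: 2 codons.
Glu: 2 codons.
Tyr: 2 codons.
Ala: 4 codons.
2 × 2 × 2 × 2 × 4 = 64.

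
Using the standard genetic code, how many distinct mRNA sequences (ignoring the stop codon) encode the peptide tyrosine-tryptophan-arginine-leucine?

Tyr: 2 codons.
Trp: 1 codon.
Arg: 6 codons.
Leu: 6 codons.
2 × 1 × 6 × 6 = 72.

72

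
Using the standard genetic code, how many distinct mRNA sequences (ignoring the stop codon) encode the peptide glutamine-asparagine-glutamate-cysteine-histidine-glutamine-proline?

256

Gln: 2 codons.
Asn: 2 codons.
Glu: 2 codons.
Cys: 2 codons.
His: 2 codons.
Gln: 2 codons.
Pro: 4 codons.
2 × 2 × 2 × 2 × 2 × 2 × 4 = 256.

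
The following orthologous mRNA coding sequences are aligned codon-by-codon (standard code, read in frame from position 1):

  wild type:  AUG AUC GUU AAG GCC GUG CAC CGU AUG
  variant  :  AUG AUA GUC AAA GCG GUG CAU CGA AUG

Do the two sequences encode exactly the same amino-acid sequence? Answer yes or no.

Codon 1: AUG Met / AUG Met — identical.
Codon 2: AUC Ile / AUA Ile — synonymous.
Codon 3: GUU Val / GUC Val — synonymous.
Codon 4: AAG Lys / AAA Lys — synonymous.
Codon 5: GCC Ala / GCG Ala — synonymous.
Codon 6: GUG Val / GUG Val — identical.
Codon 7: CAC His / CAU His — synonymous.
Codon 8: CGU Arg / CGA Arg — synonymous.
Codon 9: AUG Met / AUG Met — identical.
Nonsynonymous differences: 0 → same protein.

yes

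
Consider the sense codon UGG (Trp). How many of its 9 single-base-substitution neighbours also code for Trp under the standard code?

Position 1: none → 0 synonymous.
Position 2: none → 0 synonymous.
Position 3: none → 0 synonymous.
Total: 0 + 0 + 0 = 0.

0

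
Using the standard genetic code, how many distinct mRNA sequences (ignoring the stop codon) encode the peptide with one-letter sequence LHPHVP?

Leu: 6 codons.
His: 2 codons.
Pro: 4 codons.
His: 2 codons.
Val: 4 codons.
Pro: 4 codons.
6 × 2 × 4 × 2 × 4 × 4 = 1536.

1536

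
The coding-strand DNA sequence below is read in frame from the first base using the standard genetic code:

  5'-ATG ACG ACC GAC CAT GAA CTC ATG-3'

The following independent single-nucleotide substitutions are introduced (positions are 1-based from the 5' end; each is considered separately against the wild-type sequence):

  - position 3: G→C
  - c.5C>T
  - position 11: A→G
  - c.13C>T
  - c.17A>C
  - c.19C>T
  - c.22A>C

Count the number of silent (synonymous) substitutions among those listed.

0

Codon 1: ATG (Met) → ATC (Ile) — missense.
Codon 2: ACG (Thr) → ATG (Met) — missense.
Codon 4: GAC (Asp) → GGC (Gly) — missense.
Codon 5: CAT (His) → TAT (Tyr) — missense.
Codon 6: GAA (Glu) → GCA (Ala) — missense.
Codon 7: CTC (Leu) → TTC (Phe) — missense.
Codon 8: ATG (Met) → CTG (Leu) — missense.
Synonymous: 0 of 7.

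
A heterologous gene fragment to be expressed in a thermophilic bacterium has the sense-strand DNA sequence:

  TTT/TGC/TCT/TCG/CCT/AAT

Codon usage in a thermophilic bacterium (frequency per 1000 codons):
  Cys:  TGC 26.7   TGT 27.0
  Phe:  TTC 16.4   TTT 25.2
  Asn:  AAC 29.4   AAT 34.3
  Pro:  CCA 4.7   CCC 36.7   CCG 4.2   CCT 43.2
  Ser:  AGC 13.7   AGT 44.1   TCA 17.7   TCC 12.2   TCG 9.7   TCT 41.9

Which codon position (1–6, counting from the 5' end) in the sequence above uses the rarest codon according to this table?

4

Codon 1 TTT (Phe): 25.2 per 1000.
Codon 2 TGC (Cys): 26.7 per 1000.
Codon 3 TCT (Ser): 41.9 per 1000.
Codon 4 TCG (Ser): 9.7 per 1000.
Codon 5 CCT (Pro): 43.2 per 1000.
Codon 6 AAT (Asn): 34.3 per 1000.
Lowest frequency is 9.7 at codon 4.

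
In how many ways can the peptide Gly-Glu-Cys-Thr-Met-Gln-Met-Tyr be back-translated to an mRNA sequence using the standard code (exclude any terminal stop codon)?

256

Gly: 4 codons.
Glu: 2 codons.
Cys: 2 codons.
Thr: 4 codons.
Met: 1 codon.
Gln: 2 codons.
Met: 1 codon.
Tyr: 2 codons.
4 × 2 × 2 × 4 × 1 × 2 × 1 × 2 = 256.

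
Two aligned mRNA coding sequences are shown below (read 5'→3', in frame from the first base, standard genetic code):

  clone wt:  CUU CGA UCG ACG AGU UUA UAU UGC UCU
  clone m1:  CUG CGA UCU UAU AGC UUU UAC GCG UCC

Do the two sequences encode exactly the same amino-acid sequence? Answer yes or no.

no

Codon 1: CUU Leu / CUG Leu — synonymous.
Codon 2: CGA Arg / CGA Arg — identical.
Codon 3: UCG Ser / UCU Ser — synonymous.
Codon 4: ACG Thr / UAU Tyr — nonsynonymous.
Codon 5: AGU Ser / AGC Ser — synonymous.
Codon 6: UUA Leu / UUU Phe — nonsynonymous.
Codon 7: UAU Tyr / UAC Tyr — synonymous.
Codon 8: UGC Cys / GCG Ala — nonsynonymous.
Codon 9: UCU Ser / UCC Ser — synonymous.
Nonsynonymous differences: 3 → different protein.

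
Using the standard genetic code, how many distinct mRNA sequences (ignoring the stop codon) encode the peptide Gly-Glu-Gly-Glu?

64

Gly: 4 codons.
Glu: 2 codons.
Gly: 4 codons.
Glu: 2 codons.
4 × 2 × 4 × 2 = 64.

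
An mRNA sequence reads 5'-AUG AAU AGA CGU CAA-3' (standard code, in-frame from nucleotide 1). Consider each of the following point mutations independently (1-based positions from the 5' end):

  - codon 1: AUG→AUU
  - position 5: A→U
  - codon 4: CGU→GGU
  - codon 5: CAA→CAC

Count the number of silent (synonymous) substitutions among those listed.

Codon 1: AUG (Met) → AUU (Ile) — missense.
Codon 2: AAU (Asn) → AUU (Ile) — missense.
Codon 4: CGU (Arg) → GGU (Gly) — missense.
Codon 5: CAA (Gln) → CAC (His) — missense.
Synonymous: 0 of 4.

0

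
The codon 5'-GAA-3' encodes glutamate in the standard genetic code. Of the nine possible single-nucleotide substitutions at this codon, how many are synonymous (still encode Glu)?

1

Position 1: none → 0 synonymous.
Position 2: none → 0 synonymous.
Position 3: GAG → 1 synonymous.
Total: 0 + 0 + 1 = 1.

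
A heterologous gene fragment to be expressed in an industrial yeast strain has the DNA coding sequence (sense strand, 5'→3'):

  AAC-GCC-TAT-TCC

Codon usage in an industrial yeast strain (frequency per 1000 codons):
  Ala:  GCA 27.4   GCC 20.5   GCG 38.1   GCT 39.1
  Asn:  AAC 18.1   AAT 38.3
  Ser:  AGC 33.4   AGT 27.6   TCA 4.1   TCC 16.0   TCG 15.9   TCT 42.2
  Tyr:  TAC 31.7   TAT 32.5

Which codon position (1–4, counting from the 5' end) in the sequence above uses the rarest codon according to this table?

4

Codon 1 AAC (Asn): 18.1 per 1000.
Codon 2 GCC (Ala): 20.5 per 1000.
Codon 3 TAT (Tyr): 32.5 per 1000.
Codon 4 TCC (Ser): 16.0 per 1000.
Lowest frequency is 16.0 at codon 4.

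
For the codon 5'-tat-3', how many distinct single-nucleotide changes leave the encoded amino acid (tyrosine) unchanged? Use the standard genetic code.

Position 1: none → 0 synonymous.
Position 2: none → 0 synonymous.
Position 3: TAC → 1 synonymous.
Total: 0 + 0 + 1 = 1.

1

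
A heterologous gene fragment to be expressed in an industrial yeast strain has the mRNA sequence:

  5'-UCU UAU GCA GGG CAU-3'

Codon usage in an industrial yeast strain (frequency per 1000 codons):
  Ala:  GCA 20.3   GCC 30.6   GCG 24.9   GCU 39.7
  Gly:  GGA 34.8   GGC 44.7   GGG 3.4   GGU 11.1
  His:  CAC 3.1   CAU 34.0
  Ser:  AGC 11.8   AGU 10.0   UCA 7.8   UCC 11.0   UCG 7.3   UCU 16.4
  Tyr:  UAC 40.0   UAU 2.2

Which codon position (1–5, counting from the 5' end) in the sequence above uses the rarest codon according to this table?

Codon 1 UCU (Ser): 16.4 per 1000.
Codon 2 UAU (Tyr): 2.2 per 1000.
Codon 3 GCA (Ala): 20.3 per 1000.
Codon 4 GGG (Gly): 3.4 per 1000.
Codon 5 CAU (His): 34.0 per 1000.
Lowest frequency is 2.2 at codon 2.

2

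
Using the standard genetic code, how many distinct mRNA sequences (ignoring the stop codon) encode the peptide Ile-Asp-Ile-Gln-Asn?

Ile: 3 codons.
Asp: 2 codons.
Ile: 3 codons.
Gln: 2 codons.
Asn: 2 codons.
3 × 2 × 3 × 2 × 2 = 72.

72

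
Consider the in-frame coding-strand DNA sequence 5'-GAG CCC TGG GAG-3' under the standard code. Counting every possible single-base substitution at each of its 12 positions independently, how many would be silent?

5

Codon 1 (GAG, Glu): 1 synonymous substitution.
Codon 2 (CCC, Pro): 3 synonymous substitutions.
Codon 3 (TGG, Trp): 0 synonymous substitutions.
Codon 4 (GAG, Glu): 1 synonymous substitution.
Total: 1 + 3 + 0 + 1 = 5.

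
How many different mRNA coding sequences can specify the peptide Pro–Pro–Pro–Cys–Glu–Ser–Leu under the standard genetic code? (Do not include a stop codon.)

9216

Pro: 4 codons.
Pro: 4 codons.
Pro: 4 codons.
Cys: 2 codons.
Glu: 2 codons.
Ser: 6 codons.
Leu: 6 codons.
4 × 4 × 4 × 2 × 2 × 6 × 6 = 9216.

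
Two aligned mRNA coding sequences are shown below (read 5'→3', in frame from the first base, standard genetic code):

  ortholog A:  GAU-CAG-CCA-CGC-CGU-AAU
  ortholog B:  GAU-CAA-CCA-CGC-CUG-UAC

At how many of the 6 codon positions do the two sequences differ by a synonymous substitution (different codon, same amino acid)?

1

Codon 1: GAU Asp / GAU Asp — identical.
Codon 2: CAG Gln / CAA Gln — synonymous.
Codon 3: CCA Pro / CCA Pro — identical.
Codon 4: CGC Arg / CGC Arg — identical.
Codon 5: CGU Arg / CUG Leu — nonsynonymous.
Codon 6: AAU Asn / UAC Tyr — nonsynonymous.
Synonymous differences: 1.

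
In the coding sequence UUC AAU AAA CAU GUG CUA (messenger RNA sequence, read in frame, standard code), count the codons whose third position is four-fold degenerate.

2

Codon 1 UUC (Phe): third position 2-fold.
Codon 2 AAU (Asn): third position 2-fold.
Codon 3 AAA (Lys): third position 2-fold.
Codon 4 CAU (His): third position 2-fold.
Codon 5 GUG (Val): third position 4-fold.
Codon 6 CUA (Leu): third position 4-fold.
Four-fold degenerate third positions: 2.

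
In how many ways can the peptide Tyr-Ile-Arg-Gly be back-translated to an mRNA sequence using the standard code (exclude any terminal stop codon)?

Tyr: 2 codons.
Ile: 3 codons.
Arg: 6 codons.
Gly: 4 codons.
2 × 3 × 6 × 4 = 144.

144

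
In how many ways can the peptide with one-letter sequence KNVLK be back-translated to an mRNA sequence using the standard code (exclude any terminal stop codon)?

192

Lys: 2 codons.
Asn: 2 codons.
Val: 4 codons.
Leu: 6 codons.
Lys: 2 codons.
2 × 2 × 4 × 6 × 2 = 192.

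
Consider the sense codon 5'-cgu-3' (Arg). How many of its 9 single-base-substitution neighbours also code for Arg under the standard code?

3

Position 1: none → 0 synonymous.
Position 2: none → 0 synonymous.
Position 3: CGC, CGA, CGG → 3 synonymous.
Total: 0 + 0 + 3 = 3.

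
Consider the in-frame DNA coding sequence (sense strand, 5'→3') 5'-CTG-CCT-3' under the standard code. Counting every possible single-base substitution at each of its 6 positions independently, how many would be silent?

7

Codon 1 (CTG, Leu): 4 synonymous substitutions.
Codon 2 (CCT, Pro): 3 synonymous substitutions.
Total: 4 + 3 = 7.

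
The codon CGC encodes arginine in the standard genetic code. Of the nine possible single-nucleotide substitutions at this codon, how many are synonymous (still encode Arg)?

3

Position 1: none → 0 synonymous.
Position 2: none → 0 synonymous.
Position 3: CGU, CGA, CGG → 3 synonymous.
Total: 0 + 0 + 3 = 3.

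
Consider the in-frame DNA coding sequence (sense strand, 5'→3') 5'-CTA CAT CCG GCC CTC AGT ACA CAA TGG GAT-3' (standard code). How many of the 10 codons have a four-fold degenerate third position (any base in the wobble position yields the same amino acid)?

Codon 1 CTA (Leu): third position 4-fold.
Codon 2 CAT (His): third position 2-fold.
Codon 3 CCG (Pro): third position 4-fold.
Codon 4 GCC (Ala): third position 4-fold.
Codon 5 CTC (Leu): third position 4-fold.
Codon 6 AGT (Ser): third position 2-fold.
Codon 7 ACA (Thr): third position 4-fold.
Codon 8 CAA (Gln): third position 2-fold.
Codon 9 TGG (Trp): third position 1-fold.
Codon 10 GAT (Asp): third position 2-fold.
Four-fold degenerate third positions: 5.

5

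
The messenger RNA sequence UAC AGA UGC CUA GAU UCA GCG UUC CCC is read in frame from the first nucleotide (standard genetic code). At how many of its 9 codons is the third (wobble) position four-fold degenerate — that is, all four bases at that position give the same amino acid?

Codon 1 UAC (Tyr): third position 2-fold.
Codon 2 AGA (Arg): third position 2-fold.
Codon 3 UGC (Cys): third position 2-fold.
Codon 4 CUA (Leu): third position 4-fold.
Codon 5 GAU (Asp): third position 2-fold.
Codon 6 UCA (Ser): third position 4-fold.
Codon 7 GCG (Ala): third position 4-fold.
Codon 8 UUC (Phe): third position 2-fold.
Codon 9 CCC (Pro): third position 4-fold.
Four-fold degenerate third positions: 4.

4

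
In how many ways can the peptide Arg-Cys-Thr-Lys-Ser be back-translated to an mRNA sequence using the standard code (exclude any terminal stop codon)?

576

Arg: 6 codons.
Cys: 2 codons.
Thr: 4 codons.
Lys: 2 codons.
Ser: 6 codons.
6 × 2 × 4 × 2 × 6 = 576.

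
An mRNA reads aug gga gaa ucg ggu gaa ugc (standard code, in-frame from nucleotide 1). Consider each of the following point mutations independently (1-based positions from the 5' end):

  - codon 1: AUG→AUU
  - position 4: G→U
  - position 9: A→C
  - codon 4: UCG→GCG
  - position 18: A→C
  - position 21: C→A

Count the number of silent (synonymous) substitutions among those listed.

Codon 1: AUG (Met) → AUU (Ile) — missense.
Codon 2: GGA (Gly) → UGA (Stop) — nonsense.
Codon 3: GAA (Glu) → GAC (Asp) — missense.
Codon 4: UCG (Ser) → GCG (Ala) — missense.
Codon 6: GAA (Glu) → GAC (Asp) — missense.
Codon 7: UGC (Cys) → UGA (Stop) — nonsense.
Synonymous: 0 of 6.

0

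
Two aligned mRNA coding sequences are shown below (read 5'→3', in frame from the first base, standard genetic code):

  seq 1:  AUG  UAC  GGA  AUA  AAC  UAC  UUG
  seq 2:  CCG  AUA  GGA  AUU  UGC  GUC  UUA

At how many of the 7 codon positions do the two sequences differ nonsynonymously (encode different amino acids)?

Codon 1: AUG Met / CCG Pro — nonsynonymous.
Codon 2: UAC Tyr / AUA Ile — nonsynonymous.
Codon 3: GGA Gly / GGA Gly — identical.
Codon 4: AUA Ile / AUU Ile — synonymous.
Codon 5: AAC Asn / UGC Cys — nonsynonymous.
Codon 6: UAC Tyr / GUC Val — nonsynonymous.
Codon 7: UUG Leu / UUA Leu — synonymous.
Nonsynonymous differences: 4.

4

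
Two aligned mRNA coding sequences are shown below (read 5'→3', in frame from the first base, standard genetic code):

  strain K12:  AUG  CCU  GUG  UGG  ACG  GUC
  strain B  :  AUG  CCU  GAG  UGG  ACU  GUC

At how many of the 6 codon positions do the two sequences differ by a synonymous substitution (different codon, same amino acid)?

1

Codon 1: AUG Met / AUG Met — identical.
Codon 2: CCU Pro / CCU Pro — identical.
Codon 3: GUG Val / GAG Glu — nonsynonymous.
Codon 4: UGG Trp / UGG Trp — identical.
Codon 5: ACG Thr / ACU Thr — synonymous.
Codon 6: GUC Val / GUC Val — identical.
Synonymous differences: 1.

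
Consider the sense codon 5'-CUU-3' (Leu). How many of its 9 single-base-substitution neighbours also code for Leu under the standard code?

Position 1: none → 0 synonymous.
Position 2: none → 0 synonymous.
Position 3: CUC, CUA, CUG → 3 synonymous.
Total: 0 + 0 + 3 = 3.

3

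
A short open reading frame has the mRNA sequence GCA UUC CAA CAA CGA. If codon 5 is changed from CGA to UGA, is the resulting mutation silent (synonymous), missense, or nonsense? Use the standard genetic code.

Position 13 falls in codon 5: CGA → Arg.
After the substitution the codon is UGA → Stop.
The new codon is a stop codon, so this is a nonsense mutation.

nonsense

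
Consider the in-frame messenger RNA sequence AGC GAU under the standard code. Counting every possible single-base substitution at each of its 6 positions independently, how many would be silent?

Codon 1 (AGC, Ser): 1 synonymous substitution.
Codon 2 (GAU, Asp): 1 synonymous substitution.
Total: 1 + 1 = 2.

2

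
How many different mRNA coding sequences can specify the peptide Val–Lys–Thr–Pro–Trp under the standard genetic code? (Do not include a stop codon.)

Val: 4 codons.
Lys: 2 codons.
Thr: 4 codons.
Pro: 4 codons.
Trp: 1 codon.
4 × 2 × 4 × 4 × 1 = 128.

128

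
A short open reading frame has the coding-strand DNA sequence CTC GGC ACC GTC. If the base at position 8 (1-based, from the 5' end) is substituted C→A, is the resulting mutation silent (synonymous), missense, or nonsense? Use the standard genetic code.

missense

Position 8 falls in codon 3: ACC → Thr.
After the substitution the codon is AAC → Asn.
Thr ≠ Asn, so this is a missense mutation.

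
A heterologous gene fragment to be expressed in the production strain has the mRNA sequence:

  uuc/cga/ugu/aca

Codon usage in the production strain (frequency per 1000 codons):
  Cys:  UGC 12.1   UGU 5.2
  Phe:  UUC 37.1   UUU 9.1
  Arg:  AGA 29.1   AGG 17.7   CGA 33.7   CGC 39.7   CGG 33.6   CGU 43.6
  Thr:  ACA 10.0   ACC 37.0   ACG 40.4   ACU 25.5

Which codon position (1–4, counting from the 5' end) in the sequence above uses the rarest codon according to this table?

3

Codon 1 UUC (Phe): 37.1 per 1000.
Codon 2 CGA (Arg): 33.7 per 1000.
Codon 3 UGU (Cys): 5.2 per 1000.
Codon 4 ACA (Thr): 10.0 per 1000.
Lowest frequency is 5.2 at codon 3.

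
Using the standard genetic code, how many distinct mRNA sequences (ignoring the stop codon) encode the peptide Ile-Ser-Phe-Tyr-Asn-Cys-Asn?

576

Ile: 3 codons.
Ser: 6 codons.
Phe: 2 codons.
Tyr: 2 codons.
Asn: 2 codons.
Cys: 2 codons.
Asn: 2 codons.
3 × 6 × 2 × 2 × 2 × 2 × 2 = 576.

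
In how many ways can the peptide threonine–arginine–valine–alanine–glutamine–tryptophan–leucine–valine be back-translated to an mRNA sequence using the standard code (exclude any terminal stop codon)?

Thr: 4 codons.
Arg: 6 codons.
Val: 4 codons.
Ala: 4 codons.
Gln: 2 codons.
Trp: 1 codon.
Leu: 6 codons.
Val: 4 codons.
4 × 6 × 4 × 4 × 2 × 1 × 6 × 4 = 18432.

18432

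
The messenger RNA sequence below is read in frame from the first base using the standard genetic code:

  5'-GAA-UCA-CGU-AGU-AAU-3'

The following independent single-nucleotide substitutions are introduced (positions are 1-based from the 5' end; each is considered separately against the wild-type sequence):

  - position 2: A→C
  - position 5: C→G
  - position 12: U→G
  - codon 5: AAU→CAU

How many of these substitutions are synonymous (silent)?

Codon 1: GAA (Glu) → GCA (Ala) — missense.
Codon 2: UCA (Ser) → UGA (Stop) — nonsense.
Codon 4: AGU (Ser) → AGG (Arg) — missense.
Codon 5: AAU (Asn) → CAU (His) — missense.
Synonymous: 0 of 4.

0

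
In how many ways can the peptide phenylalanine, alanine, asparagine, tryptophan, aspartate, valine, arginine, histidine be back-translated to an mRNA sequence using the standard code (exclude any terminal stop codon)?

Phe: 2 codons.
Ala: 4 codons.
Asn: 2 codons.
Trp: 1 codon.
Asp: 2 codons.
Val: 4 codons.
Arg: 6 codons.
His: 2 codons.
2 × 4 × 2 × 1 × 2 × 4 × 6 × 2 = 1536.

1536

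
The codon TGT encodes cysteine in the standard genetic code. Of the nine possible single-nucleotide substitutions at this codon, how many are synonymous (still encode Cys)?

Position 1: none → 0 synonymous.
Position 2: none → 0 synonymous.
Position 3: TGC → 1 synonymous.
Total: 0 + 0 + 1 = 1.

1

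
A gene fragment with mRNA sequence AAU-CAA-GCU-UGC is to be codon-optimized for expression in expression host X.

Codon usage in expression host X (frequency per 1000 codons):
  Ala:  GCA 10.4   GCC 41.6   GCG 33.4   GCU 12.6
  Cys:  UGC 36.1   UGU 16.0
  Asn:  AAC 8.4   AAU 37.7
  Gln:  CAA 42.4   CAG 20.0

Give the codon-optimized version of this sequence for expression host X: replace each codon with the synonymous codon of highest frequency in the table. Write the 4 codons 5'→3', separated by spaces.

AAU CAA GCC UGC

Codon 1 (Asn): best is AAU at 37.7.
Codon 2 (Gln): best is CAA at 42.4.
Codon 3 (Ala): best is GCC at 41.6.
Codon 4 (Cys): best is UGC at 36.1.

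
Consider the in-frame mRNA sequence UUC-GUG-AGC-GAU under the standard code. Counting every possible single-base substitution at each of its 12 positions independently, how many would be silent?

6

Codon 1 (UUC, Phe): 1 synonymous substitution.
Codon 2 (GUG, Val): 3 synonymous substitutions.
Codon 3 (AGC, Ser): 1 synonymous substitution.
Codon 4 (GAU, Asp): 1 synonymous substitution.
Total: 1 + 3 + 1 + 1 = 6.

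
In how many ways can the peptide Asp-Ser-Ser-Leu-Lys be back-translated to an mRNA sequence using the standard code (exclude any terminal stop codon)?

Asp: 2 codons.
Ser: 6 codons.
Ser: 6 codons.
Leu: 6 codons.
Lys: 2 codons.
2 × 6 × 6 × 6 × 2 = 864.

864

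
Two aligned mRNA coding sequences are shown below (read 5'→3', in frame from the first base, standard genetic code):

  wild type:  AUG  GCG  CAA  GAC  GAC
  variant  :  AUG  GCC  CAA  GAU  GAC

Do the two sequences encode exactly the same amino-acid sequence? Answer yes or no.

yes

Codon 1: AUG Met / AUG Met — identical.
Codon 2: GCG Ala / GCC Ala — synonymous.
Codon 3: CAA Gln / CAA Gln — identical.
Codon 4: GAC Asp / GAU Asp — synonymous.
Codon 5: GAC Asp / GAC Asp — identical.
Nonsynonymous differences: 0 → same protein.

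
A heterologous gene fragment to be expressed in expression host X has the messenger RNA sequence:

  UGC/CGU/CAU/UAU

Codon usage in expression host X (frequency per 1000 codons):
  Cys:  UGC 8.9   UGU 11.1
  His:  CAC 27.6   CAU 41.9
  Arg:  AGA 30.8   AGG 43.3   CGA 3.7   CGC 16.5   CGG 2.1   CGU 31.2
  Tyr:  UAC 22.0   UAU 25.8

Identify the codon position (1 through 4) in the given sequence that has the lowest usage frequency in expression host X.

1

Codon 1 UGC (Cys): 8.9 per 1000.
Codon 2 CGU (Arg): 31.2 per 1000.
Codon 3 CAU (His): 41.9 per 1000.
Codon 4 UAU (Tyr): 25.8 per 1000.
Lowest frequency is 8.9 at codon 1.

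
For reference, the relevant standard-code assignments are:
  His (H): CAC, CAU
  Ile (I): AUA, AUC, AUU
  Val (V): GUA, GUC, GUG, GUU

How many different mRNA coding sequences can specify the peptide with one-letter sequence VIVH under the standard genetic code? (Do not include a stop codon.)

96

Val: 4 codons.
Ile: 3 codons.
Val: 4 codons.
His: 2 codons.
4 × 3 × 4 × 2 = 96.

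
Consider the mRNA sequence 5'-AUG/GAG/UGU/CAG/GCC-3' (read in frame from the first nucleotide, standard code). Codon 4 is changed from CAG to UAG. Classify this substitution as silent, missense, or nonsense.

nonsense

Position 10 falls in codon 4: CAG → Gln.
After the substitution the codon is UAG → Stop.
The new codon is a stop codon, so this is a nonsense mutation.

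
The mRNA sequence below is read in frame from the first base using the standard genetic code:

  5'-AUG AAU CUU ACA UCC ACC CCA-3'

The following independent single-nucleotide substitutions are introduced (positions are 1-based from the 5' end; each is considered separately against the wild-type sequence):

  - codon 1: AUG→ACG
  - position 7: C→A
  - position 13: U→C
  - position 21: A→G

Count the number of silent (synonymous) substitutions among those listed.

Codon 1: AUG (Met) → ACG (Thr) — missense.
Codon 3: CUU (Leu) → AUU (Ile) — missense.
Codon 5: UCC (Ser) → CCC (Pro) — missense.
Codon 7: CCA (Pro) → CCG (Pro) — synonymous.
Synonymous: 1 of 4.

1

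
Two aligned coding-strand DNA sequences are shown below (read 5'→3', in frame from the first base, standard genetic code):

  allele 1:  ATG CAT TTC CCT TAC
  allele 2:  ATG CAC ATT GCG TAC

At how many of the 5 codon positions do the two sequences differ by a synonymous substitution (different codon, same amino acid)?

1

Codon 1: ATG Met / ATG Met — identical.
Codon 2: CAT His / CAC His — synonymous.
Codon 3: TTC Phe / ATT Ile — nonsynonymous.
Codon 4: CCT Pro / GCG Ala — nonsynonymous.
Codon 5: TAC Tyr / TAC Tyr — identical.
Synonymous differences: 1.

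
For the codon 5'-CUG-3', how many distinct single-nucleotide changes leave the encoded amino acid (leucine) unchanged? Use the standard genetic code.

Position 1: UUG → 1 synonymous.
Position 2: none → 0 synonymous.
Position 3: CUU, CUC, CUA → 3 synonymous.
Total: 1 + 0 + 3 = 4.

4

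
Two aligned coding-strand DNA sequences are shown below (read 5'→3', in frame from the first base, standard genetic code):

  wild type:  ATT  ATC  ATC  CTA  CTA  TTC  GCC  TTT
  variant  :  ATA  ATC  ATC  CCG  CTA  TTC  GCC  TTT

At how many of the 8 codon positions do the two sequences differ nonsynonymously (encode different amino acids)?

Codon 1: ATT Ile / ATA Ile — synonymous.
Codon 2: ATC Ile / ATC Ile — identical.
Codon 3: ATC Ile / ATC Ile — identical.
Codon 4: CTA Leu / CCG Pro — nonsynonymous.
Codon 5: CTA Leu / CTA Leu — identical.
Codon 6: TTC Phe / TTC Phe — identical.
Codon 7: GCC Ala / GCC Ala — identical.
Codon 8: TTT Phe / TTT Phe — identical.
Nonsynonymous differences: 1.

1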